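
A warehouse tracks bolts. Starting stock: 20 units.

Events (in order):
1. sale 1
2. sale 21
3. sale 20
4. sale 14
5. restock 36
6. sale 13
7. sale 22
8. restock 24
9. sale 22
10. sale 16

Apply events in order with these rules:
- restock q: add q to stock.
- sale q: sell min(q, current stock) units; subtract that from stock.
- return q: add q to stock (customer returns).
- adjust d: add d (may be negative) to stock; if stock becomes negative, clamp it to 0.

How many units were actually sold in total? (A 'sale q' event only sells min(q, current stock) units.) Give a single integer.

Processing events:
Start: stock = 20
  Event 1 (sale 1): sell min(1,20)=1. stock: 20 - 1 = 19. total_sold = 1
  Event 2 (sale 21): sell min(21,19)=19. stock: 19 - 19 = 0. total_sold = 20
  Event 3 (sale 20): sell min(20,0)=0. stock: 0 - 0 = 0. total_sold = 20
  Event 4 (sale 14): sell min(14,0)=0. stock: 0 - 0 = 0. total_sold = 20
  Event 5 (restock 36): 0 + 36 = 36
  Event 6 (sale 13): sell min(13,36)=13. stock: 36 - 13 = 23. total_sold = 33
  Event 7 (sale 22): sell min(22,23)=22. stock: 23 - 22 = 1. total_sold = 55
  Event 8 (restock 24): 1 + 24 = 25
  Event 9 (sale 22): sell min(22,25)=22. stock: 25 - 22 = 3. total_sold = 77
  Event 10 (sale 16): sell min(16,3)=3. stock: 3 - 3 = 0. total_sold = 80
Final: stock = 0, total_sold = 80

Answer: 80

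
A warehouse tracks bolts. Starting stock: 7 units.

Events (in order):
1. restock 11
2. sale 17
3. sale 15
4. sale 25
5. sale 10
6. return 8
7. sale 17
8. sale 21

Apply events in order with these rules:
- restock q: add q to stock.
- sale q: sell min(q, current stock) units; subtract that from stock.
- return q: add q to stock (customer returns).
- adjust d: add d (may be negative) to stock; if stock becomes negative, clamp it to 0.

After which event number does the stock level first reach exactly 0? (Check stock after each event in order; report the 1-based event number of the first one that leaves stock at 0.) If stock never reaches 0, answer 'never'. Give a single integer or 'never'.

Processing events:
Start: stock = 7
  Event 1 (restock 11): 7 + 11 = 18
  Event 2 (sale 17): sell min(17,18)=17. stock: 18 - 17 = 1. total_sold = 17
  Event 3 (sale 15): sell min(15,1)=1. stock: 1 - 1 = 0. total_sold = 18
  Event 4 (sale 25): sell min(25,0)=0. stock: 0 - 0 = 0. total_sold = 18
  Event 5 (sale 10): sell min(10,0)=0. stock: 0 - 0 = 0. total_sold = 18
  Event 6 (return 8): 0 + 8 = 8
  Event 7 (sale 17): sell min(17,8)=8. stock: 8 - 8 = 0. total_sold = 26
  Event 8 (sale 21): sell min(21,0)=0. stock: 0 - 0 = 0. total_sold = 26
Final: stock = 0, total_sold = 26

First zero at event 3.

Answer: 3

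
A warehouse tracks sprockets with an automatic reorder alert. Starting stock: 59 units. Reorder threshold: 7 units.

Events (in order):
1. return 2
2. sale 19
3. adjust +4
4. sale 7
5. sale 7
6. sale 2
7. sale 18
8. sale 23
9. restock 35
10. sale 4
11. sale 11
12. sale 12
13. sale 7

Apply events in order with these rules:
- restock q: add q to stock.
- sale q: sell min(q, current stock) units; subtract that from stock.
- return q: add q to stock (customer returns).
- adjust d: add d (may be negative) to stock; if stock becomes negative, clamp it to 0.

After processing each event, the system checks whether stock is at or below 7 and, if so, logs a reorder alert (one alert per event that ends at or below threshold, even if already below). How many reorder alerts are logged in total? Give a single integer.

Answer: 2

Derivation:
Processing events:
Start: stock = 59
  Event 1 (return 2): 59 + 2 = 61
  Event 2 (sale 19): sell min(19,61)=19. stock: 61 - 19 = 42. total_sold = 19
  Event 3 (adjust +4): 42 + 4 = 46
  Event 4 (sale 7): sell min(7,46)=7. stock: 46 - 7 = 39. total_sold = 26
  Event 5 (sale 7): sell min(7,39)=7. stock: 39 - 7 = 32. total_sold = 33
  Event 6 (sale 2): sell min(2,32)=2. stock: 32 - 2 = 30. total_sold = 35
  Event 7 (sale 18): sell min(18,30)=18. stock: 30 - 18 = 12. total_sold = 53
  Event 8 (sale 23): sell min(23,12)=12. stock: 12 - 12 = 0. total_sold = 65
  Event 9 (restock 35): 0 + 35 = 35
  Event 10 (sale 4): sell min(4,35)=4. stock: 35 - 4 = 31. total_sold = 69
  Event 11 (sale 11): sell min(11,31)=11. stock: 31 - 11 = 20. total_sold = 80
  Event 12 (sale 12): sell min(12,20)=12. stock: 20 - 12 = 8. total_sold = 92
  Event 13 (sale 7): sell min(7,8)=7. stock: 8 - 7 = 1. total_sold = 99
Final: stock = 1, total_sold = 99

Checking against threshold 7:
  After event 1: stock=61 > 7
  After event 2: stock=42 > 7
  After event 3: stock=46 > 7
  After event 4: stock=39 > 7
  After event 5: stock=32 > 7
  After event 6: stock=30 > 7
  After event 7: stock=12 > 7
  After event 8: stock=0 <= 7 -> ALERT
  After event 9: stock=35 > 7
  After event 10: stock=31 > 7
  After event 11: stock=20 > 7
  After event 12: stock=8 > 7
  After event 13: stock=1 <= 7 -> ALERT
Alert events: [8, 13]. Count = 2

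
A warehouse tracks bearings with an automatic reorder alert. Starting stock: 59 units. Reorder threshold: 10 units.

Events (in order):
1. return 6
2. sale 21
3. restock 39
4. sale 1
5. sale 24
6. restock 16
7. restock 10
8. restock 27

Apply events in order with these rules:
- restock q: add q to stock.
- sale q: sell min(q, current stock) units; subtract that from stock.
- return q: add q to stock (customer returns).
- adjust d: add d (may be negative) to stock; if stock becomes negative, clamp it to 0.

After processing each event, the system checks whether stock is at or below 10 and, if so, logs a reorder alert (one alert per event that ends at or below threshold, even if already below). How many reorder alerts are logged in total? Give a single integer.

Answer: 0

Derivation:
Processing events:
Start: stock = 59
  Event 1 (return 6): 59 + 6 = 65
  Event 2 (sale 21): sell min(21,65)=21. stock: 65 - 21 = 44. total_sold = 21
  Event 3 (restock 39): 44 + 39 = 83
  Event 4 (sale 1): sell min(1,83)=1. stock: 83 - 1 = 82. total_sold = 22
  Event 5 (sale 24): sell min(24,82)=24. stock: 82 - 24 = 58. total_sold = 46
  Event 6 (restock 16): 58 + 16 = 74
  Event 7 (restock 10): 74 + 10 = 84
  Event 8 (restock 27): 84 + 27 = 111
Final: stock = 111, total_sold = 46

Checking against threshold 10:
  After event 1: stock=65 > 10
  After event 2: stock=44 > 10
  After event 3: stock=83 > 10
  After event 4: stock=82 > 10
  After event 5: stock=58 > 10
  After event 6: stock=74 > 10
  After event 7: stock=84 > 10
  After event 8: stock=111 > 10
Alert events: []. Count = 0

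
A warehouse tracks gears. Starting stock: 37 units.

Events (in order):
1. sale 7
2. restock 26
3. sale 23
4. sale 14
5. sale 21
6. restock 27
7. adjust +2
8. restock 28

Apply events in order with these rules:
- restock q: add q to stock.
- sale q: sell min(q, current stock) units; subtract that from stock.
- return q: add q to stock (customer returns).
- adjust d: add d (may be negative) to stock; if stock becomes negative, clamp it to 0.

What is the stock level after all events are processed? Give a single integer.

Answer: 57

Derivation:
Processing events:
Start: stock = 37
  Event 1 (sale 7): sell min(7,37)=7. stock: 37 - 7 = 30. total_sold = 7
  Event 2 (restock 26): 30 + 26 = 56
  Event 3 (sale 23): sell min(23,56)=23. stock: 56 - 23 = 33. total_sold = 30
  Event 4 (sale 14): sell min(14,33)=14. stock: 33 - 14 = 19. total_sold = 44
  Event 5 (sale 21): sell min(21,19)=19. stock: 19 - 19 = 0. total_sold = 63
  Event 6 (restock 27): 0 + 27 = 27
  Event 7 (adjust +2): 27 + 2 = 29
  Event 8 (restock 28): 29 + 28 = 57
Final: stock = 57, total_sold = 63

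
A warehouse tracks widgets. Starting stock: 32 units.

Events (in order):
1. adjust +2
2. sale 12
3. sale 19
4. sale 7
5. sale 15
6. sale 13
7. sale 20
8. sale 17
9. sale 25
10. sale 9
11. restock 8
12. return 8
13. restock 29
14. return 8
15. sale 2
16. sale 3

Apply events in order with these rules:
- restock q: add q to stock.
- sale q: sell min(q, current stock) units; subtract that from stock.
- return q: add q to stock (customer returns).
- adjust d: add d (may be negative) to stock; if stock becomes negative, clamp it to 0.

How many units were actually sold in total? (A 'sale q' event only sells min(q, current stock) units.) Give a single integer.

Processing events:
Start: stock = 32
  Event 1 (adjust +2): 32 + 2 = 34
  Event 2 (sale 12): sell min(12,34)=12. stock: 34 - 12 = 22. total_sold = 12
  Event 3 (sale 19): sell min(19,22)=19. stock: 22 - 19 = 3. total_sold = 31
  Event 4 (sale 7): sell min(7,3)=3. stock: 3 - 3 = 0. total_sold = 34
  Event 5 (sale 15): sell min(15,0)=0. stock: 0 - 0 = 0. total_sold = 34
  Event 6 (sale 13): sell min(13,0)=0. stock: 0 - 0 = 0. total_sold = 34
  Event 7 (sale 20): sell min(20,0)=0. stock: 0 - 0 = 0. total_sold = 34
  Event 8 (sale 17): sell min(17,0)=0. stock: 0 - 0 = 0. total_sold = 34
  Event 9 (sale 25): sell min(25,0)=0. stock: 0 - 0 = 0. total_sold = 34
  Event 10 (sale 9): sell min(9,0)=0. stock: 0 - 0 = 0. total_sold = 34
  Event 11 (restock 8): 0 + 8 = 8
  Event 12 (return 8): 8 + 8 = 16
  Event 13 (restock 29): 16 + 29 = 45
  Event 14 (return 8): 45 + 8 = 53
  Event 15 (sale 2): sell min(2,53)=2. stock: 53 - 2 = 51. total_sold = 36
  Event 16 (sale 3): sell min(3,51)=3. stock: 51 - 3 = 48. total_sold = 39
Final: stock = 48, total_sold = 39

Answer: 39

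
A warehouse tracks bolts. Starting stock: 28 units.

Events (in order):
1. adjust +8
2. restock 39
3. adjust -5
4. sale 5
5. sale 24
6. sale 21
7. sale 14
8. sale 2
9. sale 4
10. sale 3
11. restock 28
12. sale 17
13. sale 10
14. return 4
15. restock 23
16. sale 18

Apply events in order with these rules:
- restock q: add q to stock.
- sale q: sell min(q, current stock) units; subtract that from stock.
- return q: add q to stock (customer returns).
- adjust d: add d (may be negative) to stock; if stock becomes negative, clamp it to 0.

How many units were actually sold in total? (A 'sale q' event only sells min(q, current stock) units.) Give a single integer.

Processing events:
Start: stock = 28
  Event 1 (adjust +8): 28 + 8 = 36
  Event 2 (restock 39): 36 + 39 = 75
  Event 3 (adjust -5): 75 + -5 = 70
  Event 4 (sale 5): sell min(5,70)=5. stock: 70 - 5 = 65. total_sold = 5
  Event 5 (sale 24): sell min(24,65)=24. stock: 65 - 24 = 41. total_sold = 29
  Event 6 (sale 21): sell min(21,41)=21. stock: 41 - 21 = 20. total_sold = 50
  Event 7 (sale 14): sell min(14,20)=14. stock: 20 - 14 = 6. total_sold = 64
  Event 8 (sale 2): sell min(2,6)=2. stock: 6 - 2 = 4. total_sold = 66
  Event 9 (sale 4): sell min(4,4)=4. stock: 4 - 4 = 0. total_sold = 70
  Event 10 (sale 3): sell min(3,0)=0. stock: 0 - 0 = 0. total_sold = 70
  Event 11 (restock 28): 0 + 28 = 28
  Event 12 (sale 17): sell min(17,28)=17. stock: 28 - 17 = 11. total_sold = 87
  Event 13 (sale 10): sell min(10,11)=10. stock: 11 - 10 = 1. total_sold = 97
  Event 14 (return 4): 1 + 4 = 5
  Event 15 (restock 23): 5 + 23 = 28
  Event 16 (sale 18): sell min(18,28)=18. stock: 28 - 18 = 10. total_sold = 115
Final: stock = 10, total_sold = 115

Answer: 115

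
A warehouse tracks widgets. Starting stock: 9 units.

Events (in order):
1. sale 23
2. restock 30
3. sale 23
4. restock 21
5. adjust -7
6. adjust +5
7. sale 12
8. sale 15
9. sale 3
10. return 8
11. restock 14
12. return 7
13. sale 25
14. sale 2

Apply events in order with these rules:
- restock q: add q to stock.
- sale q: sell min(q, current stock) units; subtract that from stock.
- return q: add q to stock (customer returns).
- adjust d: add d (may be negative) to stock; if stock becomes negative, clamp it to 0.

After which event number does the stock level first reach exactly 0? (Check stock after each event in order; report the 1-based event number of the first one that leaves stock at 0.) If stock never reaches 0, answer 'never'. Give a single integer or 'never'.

Processing events:
Start: stock = 9
  Event 1 (sale 23): sell min(23,9)=9. stock: 9 - 9 = 0. total_sold = 9
  Event 2 (restock 30): 0 + 30 = 30
  Event 3 (sale 23): sell min(23,30)=23. stock: 30 - 23 = 7. total_sold = 32
  Event 4 (restock 21): 7 + 21 = 28
  Event 5 (adjust -7): 28 + -7 = 21
  Event 6 (adjust +5): 21 + 5 = 26
  Event 7 (sale 12): sell min(12,26)=12. stock: 26 - 12 = 14. total_sold = 44
  Event 8 (sale 15): sell min(15,14)=14. stock: 14 - 14 = 0. total_sold = 58
  Event 9 (sale 3): sell min(3,0)=0. stock: 0 - 0 = 0. total_sold = 58
  Event 10 (return 8): 0 + 8 = 8
  Event 11 (restock 14): 8 + 14 = 22
  Event 12 (return 7): 22 + 7 = 29
  Event 13 (sale 25): sell min(25,29)=25. stock: 29 - 25 = 4. total_sold = 83
  Event 14 (sale 2): sell min(2,4)=2. stock: 4 - 2 = 2. total_sold = 85
Final: stock = 2, total_sold = 85

First zero at event 1.

Answer: 1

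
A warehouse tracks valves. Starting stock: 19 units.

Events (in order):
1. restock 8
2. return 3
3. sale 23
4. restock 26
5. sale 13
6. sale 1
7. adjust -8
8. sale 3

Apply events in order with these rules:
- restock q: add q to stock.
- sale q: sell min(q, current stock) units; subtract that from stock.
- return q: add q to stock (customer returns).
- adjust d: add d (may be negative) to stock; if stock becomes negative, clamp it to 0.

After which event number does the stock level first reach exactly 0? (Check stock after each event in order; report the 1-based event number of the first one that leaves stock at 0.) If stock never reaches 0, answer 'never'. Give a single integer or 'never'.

Processing events:
Start: stock = 19
  Event 1 (restock 8): 19 + 8 = 27
  Event 2 (return 3): 27 + 3 = 30
  Event 3 (sale 23): sell min(23,30)=23. stock: 30 - 23 = 7. total_sold = 23
  Event 4 (restock 26): 7 + 26 = 33
  Event 5 (sale 13): sell min(13,33)=13. stock: 33 - 13 = 20. total_sold = 36
  Event 6 (sale 1): sell min(1,20)=1. stock: 20 - 1 = 19. total_sold = 37
  Event 7 (adjust -8): 19 + -8 = 11
  Event 8 (sale 3): sell min(3,11)=3. stock: 11 - 3 = 8. total_sold = 40
Final: stock = 8, total_sold = 40

Stock never reaches 0.

Answer: never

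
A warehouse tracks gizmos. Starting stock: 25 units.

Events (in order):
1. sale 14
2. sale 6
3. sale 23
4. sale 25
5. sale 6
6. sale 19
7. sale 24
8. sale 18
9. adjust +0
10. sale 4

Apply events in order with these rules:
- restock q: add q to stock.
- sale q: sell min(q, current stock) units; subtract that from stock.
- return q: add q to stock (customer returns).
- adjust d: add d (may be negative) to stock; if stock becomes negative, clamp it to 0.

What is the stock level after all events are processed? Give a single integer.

Answer: 0

Derivation:
Processing events:
Start: stock = 25
  Event 1 (sale 14): sell min(14,25)=14. stock: 25 - 14 = 11. total_sold = 14
  Event 2 (sale 6): sell min(6,11)=6. stock: 11 - 6 = 5. total_sold = 20
  Event 3 (sale 23): sell min(23,5)=5. stock: 5 - 5 = 0. total_sold = 25
  Event 4 (sale 25): sell min(25,0)=0. stock: 0 - 0 = 0. total_sold = 25
  Event 5 (sale 6): sell min(6,0)=0. stock: 0 - 0 = 0. total_sold = 25
  Event 6 (sale 19): sell min(19,0)=0. stock: 0 - 0 = 0. total_sold = 25
  Event 7 (sale 24): sell min(24,0)=0. stock: 0 - 0 = 0. total_sold = 25
  Event 8 (sale 18): sell min(18,0)=0. stock: 0 - 0 = 0. total_sold = 25
  Event 9 (adjust +0): 0 + 0 = 0
  Event 10 (sale 4): sell min(4,0)=0. stock: 0 - 0 = 0. total_sold = 25
Final: stock = 0, total_sold = 25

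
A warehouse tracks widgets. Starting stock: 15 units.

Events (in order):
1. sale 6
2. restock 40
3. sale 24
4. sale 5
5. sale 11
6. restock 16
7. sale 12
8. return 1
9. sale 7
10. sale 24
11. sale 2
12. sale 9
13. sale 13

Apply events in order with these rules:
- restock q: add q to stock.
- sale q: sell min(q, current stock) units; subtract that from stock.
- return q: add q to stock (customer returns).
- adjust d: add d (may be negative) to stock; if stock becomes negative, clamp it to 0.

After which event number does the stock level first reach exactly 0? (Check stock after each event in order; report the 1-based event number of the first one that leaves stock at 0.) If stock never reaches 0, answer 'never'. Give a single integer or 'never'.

Answer: 10

Derivation:
Processing events:
Start: stock = 15
  Event 1 (sale 6): sell min(6,15)=6. stock: 15 - 6 = 9. total_sold = 6
  Event 2 (restock 40): 9 + 40 = 49
  Event 3 (sale 24): sell min(24,49)=24. stock: 49 - 24 = 25. total_sold = 30
  Event 4 (sale 5): sell min(5,25)=5. stock: 25 - 5 = 20. total_sold = 35
  Event 5 (sale 11): sell min(11,20)=11. stock: 20 - 11 = 9. total_sold = 46
  Event 6 (restock 16): 9 + 16 = 25
  Event 7 (sale 12): sell min(12,25)=12. stock: 25 - 12 = 13. total_sold = 58
  Event 8 (return 1): 13 + 1 = 14
  Event 9 (sale 7): sell min(7,14)=7. stock: 14 - 7 = 7. total_sold = 65
  Event 10 (sale 24): sell min(24,7)=7. stock: 7 - 7 = 0. total_sold = 72
  Event 11 (sale 2): sell min(2,0)=0. stock: 0 - 0 = 0. total_sold = 72
  Event 12 (sale 9): sell min(9,0)=0. stock: 0 - 0 = 0. total_sold = 72
  Event 13 (sale 13): sell min(13,0)=0. stock: 0 - 0 = 0. total_sold = 72
Final: stock = 0, total_sold = 72

First zero at event 10.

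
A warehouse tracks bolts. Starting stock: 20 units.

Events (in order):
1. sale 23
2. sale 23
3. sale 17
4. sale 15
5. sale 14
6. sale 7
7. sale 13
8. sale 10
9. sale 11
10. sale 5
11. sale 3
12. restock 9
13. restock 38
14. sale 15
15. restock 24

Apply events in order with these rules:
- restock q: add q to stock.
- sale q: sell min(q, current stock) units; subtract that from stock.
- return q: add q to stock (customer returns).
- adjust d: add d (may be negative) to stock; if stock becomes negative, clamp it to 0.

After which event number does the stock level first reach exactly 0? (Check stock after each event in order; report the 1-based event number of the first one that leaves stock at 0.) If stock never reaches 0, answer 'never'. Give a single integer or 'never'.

Answer: 1

Derivation:
Processing events:
Start: stock = 20
  Event 1 (sale 23): sell min(23,20)=20. stock: 20 - 20 = 0. total_sold = 20
  Event 2 (sale 23): sell min(23,0)=0. stock: 0 - 0 = 0. total_sold = 20
  Event 3 (sale 17): sell min(17,0)=0. stock: 0 - 0 = 0. total_sold = 20
  Event 4 (sale 15): sell min(15,0)=0. stock: 0 - 0 = 0. total_sold = 20
  Event 5 (sale 14): sell min(14,0)=0. stock: 0 - 0 = 0. total_sold = 20
  Event 6 (sale 7): sell min(7,0)=0. stock: 0 - 0 = 0. total_sold = 20
  Event 7 (sale 13): sell min(13,0)=0. stock: 0 - 0 = 0. total_sold = 20
  Event 8 (sale 10): sell min(10,0)=0. stock: 0 - 0 = 0. total_sold = 20
  Event 9 (sale 11): sell min(11,0)=0. stock: 0 - 0 = 0. total_sold = 20
  Event 10 (sale 5): sell min(5,0)=0. stock: 0 - 0 = 0. total_sold = 20
  Event 11 (sale 3): sell min(3,0)=0. stock: 0 - 0 = 0. total_sold = 20
  Event 12 (restock 9): 0 + 9 = 9
  Event 13 (restock 38): 9 + 38 = 47
  Event 14 (sale 15): sell min(15,47)=15. stock: 47 - 15 = 32. total_sold = 35
  Event 15 (restock 24): 32 + 24 = 56
Final: stock = 56, total_sold = 35

First zero at event 1.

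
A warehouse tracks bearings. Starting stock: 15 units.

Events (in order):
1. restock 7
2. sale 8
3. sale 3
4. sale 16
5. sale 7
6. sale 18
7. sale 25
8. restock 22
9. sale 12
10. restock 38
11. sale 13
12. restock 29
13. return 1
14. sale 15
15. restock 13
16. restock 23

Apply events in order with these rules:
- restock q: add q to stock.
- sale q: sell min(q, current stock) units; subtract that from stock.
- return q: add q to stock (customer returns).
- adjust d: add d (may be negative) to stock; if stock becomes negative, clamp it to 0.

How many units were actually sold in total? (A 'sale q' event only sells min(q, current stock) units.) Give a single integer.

Answer: 62

Derivation:
Processing events:
Start: stock = 15
  Event 1 (restock 7): 15 + 7 = 22
  Event 2 (sale 8): sell min(8,22)=8. stock: 22 - 8 = 14. total_sold = 8
  Event 3 (sale 3): sell min(3,14)=3. stock: 14 - 3 = 11. total_sold = 11
  Event 4 (sale 16): sell min(16,11)=11. stock: 11 - 11 = 0. total_sold = 22
  Event 5 (sale 7): sell min(7,0)=0. stock: 0 - 0 = 0. total_sold = 22
  Event 6 (sale 18): sell min(18,0)=0. stock: 0 - 0 = 0. total_sold = 22
  Event 7 (sale 25): sell min(25,0)=0. stock: 0 - 0 = 0. total_sold = 22
  Event 8 (restock 22): 0 + 22 = 22
  Event 9 (sale 12): sell min(12,22)=12. stock: 22 - 12 = 10. total_sold = 34
  Event 10 (restock 38): 10 + 38 = 48
  Event 11 (sale 13): sell min(13,48)=13. stock: 48 - 13 = 35. total_sold = 47
  Event 12 (restock 29): 35 + 29 = 64
  Event 13 (return 1): 64 + 1 = 65
  Event 14 (sale 15): sell min(15,65)=15. stock: 65 - 15 = 50. total_sold = 62
  Event 15 (restock 13): 50 + 13 = 63
  Event 16 (restock 23): 63 + 23 = 86
Final: stock = 86, total_sold = 62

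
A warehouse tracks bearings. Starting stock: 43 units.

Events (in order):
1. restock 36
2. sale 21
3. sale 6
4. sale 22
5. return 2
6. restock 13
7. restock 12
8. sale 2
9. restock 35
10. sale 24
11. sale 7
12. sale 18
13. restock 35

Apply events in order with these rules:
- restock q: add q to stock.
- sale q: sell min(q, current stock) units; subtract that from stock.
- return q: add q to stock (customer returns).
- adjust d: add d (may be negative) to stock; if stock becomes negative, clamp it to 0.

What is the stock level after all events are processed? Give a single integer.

Processing events:
Start: stock = 43
  Event 1 (restock 36): 43 + 36 = 79
  Event 2 (sale 21): sell min(21,79)=21. stock: 79 - 21 = 58. total_sold = 21
  Event 3 (sale 6): sell min(6,58)=6. stock: 58 - 6 = 52. total_sold = 27
  Event 4 (sale 22): sell min(22,52)=22. stock: 52 - 22 = 30. total_sold = 49
  Event 5 (return 2): 30 + 2 = 32
  Event 6 (restock 13): 32 + 13 = 45
  Event 7 (restock 12): 45 + 12 = 57
  Event 8 (sale 2): sell min(2,57)=2. stock: 57 - 2 = 55. total_sold = 51
  Event 9 (restock 35): 55 + 35 = 90
  Event 10 (sale 24): sell min(24,90)=24. stock: 90 - 24 = 66. total_sold = 75
  Event 11 (sale 7): sell min(7,66)=7. stock: 66 - 7 = 59. total_sold = 82
  Event 12 (sale 18): sell min(18,59)=18. stock: 59 - 18 = 41. total_sold = 100
  Event 13 (restock 35): 41 + 35 = 76
Final: stock = 76, total_sold = 100

Answer: 76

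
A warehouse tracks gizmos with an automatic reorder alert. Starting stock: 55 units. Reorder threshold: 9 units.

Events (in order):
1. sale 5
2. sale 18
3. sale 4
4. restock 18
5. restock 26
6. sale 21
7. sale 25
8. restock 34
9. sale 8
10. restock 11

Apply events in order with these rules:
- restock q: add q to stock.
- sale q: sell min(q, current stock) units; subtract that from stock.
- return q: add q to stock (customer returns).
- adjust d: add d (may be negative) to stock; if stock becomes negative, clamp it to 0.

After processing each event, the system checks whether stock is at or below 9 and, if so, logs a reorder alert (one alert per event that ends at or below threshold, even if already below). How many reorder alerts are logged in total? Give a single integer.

Processing events:
Start: stock = 55
  Event 1 (sale 5): sell min(5,55)=5. stock: 55 - 5 = 50. total_sold = 5
  Event 2 (sale 18): sell min(18,50)=18. stock: 50 - 18 = 32. total_sold = 23
  Event 3 (sale 4): sell min(4,32)=4. stock: 32 - 4 = 28. total_sold = 27
  Event 4 (restock 18): 28 + 18 = 46
  Event 5 (restock 26): 46 + 26 = 72
  Event 6 (sale 21): sell min(21,72)=21. stock: 72 - 21 = 51. total_sold = 48
  Event 7 (sale 25): sell min(25,51)=25. stock: 51 - 25 = 26. total_sold = 73
  Event 8 (restock 34): 26 + 34 = 60
  Event 9 (sale 8): sell min(8,60)=8. stock: 60 - 8 = 52. total_sold = 81
  Event 10 (restock 11): 52 + 11 = 63
Final: stock = 63, total_sold = 81

Checking against threshold 9:
  After event 1: stock=50 > 9
  After event 2: stock=32 > 9
  After event 3: stock=28 > 9
  After event 4: stock=46 > 9
  After event 5: stock=72 > 9
  After event 6: stock=51 > 9
  After event 7: stock=26 > 9
  After event 8: stock=60 > 9
  After event 9: stock=52 > 9
  After event 10: stock=63 > 9
Alert events: []. Count = 0

Answer: 0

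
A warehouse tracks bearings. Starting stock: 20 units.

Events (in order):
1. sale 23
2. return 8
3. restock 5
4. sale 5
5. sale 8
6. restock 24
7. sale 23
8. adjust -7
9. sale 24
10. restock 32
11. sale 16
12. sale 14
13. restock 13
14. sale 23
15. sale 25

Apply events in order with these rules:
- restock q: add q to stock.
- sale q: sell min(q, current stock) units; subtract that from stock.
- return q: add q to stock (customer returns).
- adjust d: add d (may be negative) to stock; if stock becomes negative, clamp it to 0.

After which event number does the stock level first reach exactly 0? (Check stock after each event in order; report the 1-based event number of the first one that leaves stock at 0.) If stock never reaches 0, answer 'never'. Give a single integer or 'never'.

Answer: 1

Derivation:
Processing events:
Start: stock = 20
  Event 1 (sale 23): sell min(23,20)=20. stock: 20 - 20 = 0. total_sold = 20
  Event 2 (return 8): 0 + 8 = 8
  Event 3 (restock 5): 8 + 5 = 13
  Event 4 (sale 5): sell min(5,13)=5. stock: 13 - 5 = 8. total_sold = 25
  Event 5 (sale 8): sell min(8,8)=8. stock: 8 - 8 = 0. total_sold = 33
  Event 6 (restock 24): 0 + 24 = 24
  Event 7 (sale 23): sell min(23,24)=23. stock: 24 - 23 = 1. total_sold = 56
  Event 8 (adjust -7): 1 + -7 = 0 (clamped to 0)
  Event 9 (sale 24): sell min(24,0)=0. stock: 0 - 0 = 0. total_sold = 56
  Event 10 (restock 32): 0 + 32 = 32
  Event 11 (sale 16): sell min(16,32)=16. stock: 32 - 16 = 16. total_sold = 72
  Event 12 (sale 14): sell min(14,16)=14. stock: 16 - 14 = 2. total_sold = 86
  Event 13 (restock 13): 2 + 13 = 15
  Event 14 (sale 23): sell min(23,15)=15. stock: 15 - 15 = 0. total_sold = 101
  Event 15 (sale 25): sell min(25,0)=0. stock: 0 - 0 = 0. total_sold = 101
Final: stock = 0, total_sold = 101

First zero at event 1.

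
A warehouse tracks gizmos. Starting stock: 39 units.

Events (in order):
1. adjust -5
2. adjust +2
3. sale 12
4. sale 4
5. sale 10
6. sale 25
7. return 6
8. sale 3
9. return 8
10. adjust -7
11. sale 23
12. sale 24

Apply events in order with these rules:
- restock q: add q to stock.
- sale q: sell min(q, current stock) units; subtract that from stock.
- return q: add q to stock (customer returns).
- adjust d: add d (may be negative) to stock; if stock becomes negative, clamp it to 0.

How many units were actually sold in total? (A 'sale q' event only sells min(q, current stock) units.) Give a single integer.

Processing events:
Start: stock = 39
  Event 1 (adjust -5): 39 + -5 = 34
  Event 2 (adjust +2): 34 + 2 = 36
  Event 3 (sale 12): sell min(12,36)=12. stock: 36 - 12 = 24. total_sold = 12
  Event 4 (sale 4): sell min(4,24)=4. stock: 24 - 4 = 20. total_sold = 16
  Event 5 (sale 10): sell min(10,20)=10. stock: 20 - 10 = 10. total_sold = 26
  Event 6 (sale 25): sell min(25,10)=10. stock: 10 - 10 = 0. total_sold = 36
  Event 7 (return 6): 0 + 6 = 6
  Event 8 (sale 3): sell min(3,6)=3. stock: 6 - 3 = 3. total_sold = 39
  Event 9 (return 8): 3 + 8 = 11
  Event 10 (adjust -7): 11 + -7 = 4
  Event 11 (sale 23): sell min(23,4)=4. stock: 4 - 4 = 0. total_sold = 43
  Event 12 (sale 24): sell min(24,0)=0. stock: 0 - 0 = 0. total_sold = 43
Final: stock = 0, total_sold = 43

Answer: 43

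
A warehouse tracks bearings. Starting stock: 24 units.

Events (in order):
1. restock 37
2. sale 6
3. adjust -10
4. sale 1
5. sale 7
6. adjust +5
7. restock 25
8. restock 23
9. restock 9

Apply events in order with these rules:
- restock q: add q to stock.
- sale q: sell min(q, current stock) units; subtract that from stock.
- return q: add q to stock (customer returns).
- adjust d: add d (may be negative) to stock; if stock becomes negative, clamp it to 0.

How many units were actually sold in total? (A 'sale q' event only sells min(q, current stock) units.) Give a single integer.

Answer: 14

Derivation:
Processing events:
Start: stock = 24
  Event 1 (restock 37): 24 + 37 = 61
  Event 2 (sale 6): sell min(6,61)=6. stock: 61 - 6 = 55. total_sold = 6
  Event 3 (adjust -10): 55 + -10 = 45
  Event 4 (sale 1): sell min(1,45)=1. stock: 45 - 1 = 44. total_sold = 7
  Event 5 (sale 7): sell min(7,44)=7. stock: 44 - 7 = 37. total_sold = 14
  Event 6 (adjust +5): 37 + 5 = 42
  Event 7 (restock 25): 42 + 25 = 67
  Event 8 (restock 23): 67 + 23 = 90
  Event 9 (restock 9): 90 + 9 = 99
Final: stock = 99, total_sold = 14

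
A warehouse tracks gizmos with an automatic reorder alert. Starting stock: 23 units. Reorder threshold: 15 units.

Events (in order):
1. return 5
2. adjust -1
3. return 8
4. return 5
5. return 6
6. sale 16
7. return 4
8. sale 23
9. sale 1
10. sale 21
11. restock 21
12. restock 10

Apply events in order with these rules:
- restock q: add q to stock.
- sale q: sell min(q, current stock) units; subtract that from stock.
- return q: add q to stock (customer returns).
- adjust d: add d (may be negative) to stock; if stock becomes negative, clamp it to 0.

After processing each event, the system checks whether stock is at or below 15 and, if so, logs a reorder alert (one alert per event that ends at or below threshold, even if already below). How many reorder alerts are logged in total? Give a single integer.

Processing events:
Start: stock = 23
  Event 1 (return 5): 23 + 5 = 28
  Event 2 (adjust -1): 28 + -1 = 27
  Event 3 (return 8): 27 + 8 = 35
  Event 4 (return 5): 35 + 5 = 40
  Event 5 (return 6): 40 + 6 = 46
  Event 6 (sale 16): sell min(16,46)=16. stock: 46 - 16 = 30. total_sold = 16
  Event 7 (return 4): 30 + 4 = 34
  Event 8 (sale 23): sell min(23,34)=23. stock: 34 - 23 = 11. total_sold = 39
  Event 9 (sale 1): sell min(1,11)=1. stock: 11 - 1 = 10. total_sold = 40
  Event 10 (sale 21): sell min(21,10)=10. stock: 10 - 10 = 0. total_sold = 50
  Event 11 (restock 21): 0 + 21 = 21
  Event 12 (restock 10): 21 + 10 = 31
Final: stock = 31, total_sold = 50

Checking against threshold 15:
  After event 1: stock=28 > 15
  After event 2: stock=27 > 15
  After event 3: stock=35 > 15
  After event 4: stock=40 > 15
  After event 5: stock=46 > 15
  After event 6: stock=30 > 15
  After event 7: stock=34 > 15
  After event 8: stock=11 <= 15 -> ALERT
  After event 9: stock=10 <= 15 -> ALERT
  After event 10: stock=0 <= 15 -> ALERT
  After event 11: stock=21 > 15
  After event 12: stock=31 > 15
Alert events: [8, 9, 10]. Count = 3

Answer: 3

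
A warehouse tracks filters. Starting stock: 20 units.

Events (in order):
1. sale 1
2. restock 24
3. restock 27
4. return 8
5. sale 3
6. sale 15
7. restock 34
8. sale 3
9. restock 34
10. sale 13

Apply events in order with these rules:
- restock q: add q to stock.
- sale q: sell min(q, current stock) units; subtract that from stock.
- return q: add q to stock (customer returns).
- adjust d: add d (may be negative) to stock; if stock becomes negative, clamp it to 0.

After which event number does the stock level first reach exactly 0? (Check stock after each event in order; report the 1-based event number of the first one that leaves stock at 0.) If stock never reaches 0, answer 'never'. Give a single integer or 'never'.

Processing events:
Start: stock = 20
  Event 1 (sale 1): sell min(1,20)=1. stock: 20 - 1 = 19. total_sold = 1
  Event 2 (restock 24): 19 + 24 = 43
  Event 3 (restock 27): 43 + 27 = 70
  Event 4 (return 8): 70 + 8 = 78
  Event 5 (sale 3): sell min(3,78)=3. stock: 78 - 3 = 75. total_sold = 4
  Event 6 (sale 15): sell min(15,75)=15. stock: 75 - 15 = 60. total_sold = 19
  Event 7 (restock 34): 60 + 34 = 94
  Event 8 (sale 3): sell min(3,94)=3. stock: 94 - 3 = 91. total_sold = 22
  Event 9 (restock 34): 91 + 34 = 125
  Event 10 (sale 13): sell min(13,125)=13. stock: 125 - 13 = 112. total_sold = 35
Final: stock = 112, total_sold = 35

Stock never reaches 0.

Answer: never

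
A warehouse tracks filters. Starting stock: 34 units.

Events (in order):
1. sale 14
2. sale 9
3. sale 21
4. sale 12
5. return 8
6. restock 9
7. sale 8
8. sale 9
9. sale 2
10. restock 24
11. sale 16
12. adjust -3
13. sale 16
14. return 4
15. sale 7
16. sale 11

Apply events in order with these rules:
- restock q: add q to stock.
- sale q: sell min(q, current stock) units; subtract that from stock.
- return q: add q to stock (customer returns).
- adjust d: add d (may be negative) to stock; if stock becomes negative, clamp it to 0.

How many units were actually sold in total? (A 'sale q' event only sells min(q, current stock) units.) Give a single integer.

Answer: 76

Derivation:
Processing events:
Start: stock = 34
  Event 1 (sale 14): sell min(14,34)=14. stock: 34 - 14 = 20. total_sold = 14
  Event 2 (sale 9): sell min(9,20)=9. stock: 20 - 9 = 11. total_sold = 23
  Event 3 (sale 21): sell min(21,11)=11. stock: 11 - 11 = 0. total_sold = 34
  Event 4 (sale 12): sell min(12,0)=0. stock: 0 - 0 = 0. total_sold = 34
  Event 5 (return 8): 0 + 8 = 8
  Event 6 (restock 9): 8 + 9 = 17
  Event 7 (sale 8): sell min(8,17)=8. stock: 17 - 8 = 9. total_sold = 42
  Event 8 (sale 9): sell min(9,9)=9. stock: 9 - 9 = 0. total_sold = 51
  Event 9 (sale 2): sell min(2,0)=0. stock: 0 - 0 = 0. total_sold = 51
  Event 10 (restock 24): 0 + 24 = 24
  Event 11 (sale 16): sell min(16,24)=16. stock: 24 - 16 = 8. total_sold = 67
  Event 12 (adjust -3): 8 + -3 = 5
  Event 13 (sale 16): sell min(16,5)=5. stock: 5 - 5 = 0. total_sold = 72
  Event 14 (return 4): 0 + 4 = 4
  Event 15 (sale 7): sell min(7,4)=4. stock: 4 - 4 = 0. total_sold = 76
  Event 16 (sale 11): sell min(11,0)=0. stock: 0 - 0 = 0. total_sold = 76
Final: stock = 0, total_sold = 76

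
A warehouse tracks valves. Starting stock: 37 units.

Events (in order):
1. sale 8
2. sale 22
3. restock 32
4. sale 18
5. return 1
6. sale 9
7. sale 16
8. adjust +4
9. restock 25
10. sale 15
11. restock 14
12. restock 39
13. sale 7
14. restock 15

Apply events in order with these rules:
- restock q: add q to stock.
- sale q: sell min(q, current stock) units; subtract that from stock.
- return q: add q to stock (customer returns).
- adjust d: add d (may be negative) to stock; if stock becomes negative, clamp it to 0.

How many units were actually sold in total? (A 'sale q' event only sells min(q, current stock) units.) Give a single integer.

Answer: 92

Derivation:
Processing events:
Start: stock = 37
  Event 1 (sale 8): sell min(8,37)=8. stock: 37 - 8 = 29. total_sold = 8
  Event 2 (sale 22): sell min(22,29)=22. stock: 29 - 22 = 7. total_sold = 30
  Event 3 (restock 32): 7 + 32 = 39
  Event 4 (sale 18): sell min(18,39)=18. stock: 39 - 18 = 21. total_sold = 48
  Event 5 (return 1): 21 + 1 = 22
  Event 6 (sale 9): sell min(9,22)=9. stock: 22 - 9 = 13. total_sold = 57
  Event 7 (sale 16): sell min(16,13)=13. stock: 13 - 13 = 0. total_sold = 70
  Event 8 (adjust +4): 0 + 4 = 4
  Event 9 (restock 25): 4 + 25 = 29
  Event 10 (sale 15): sell min(15,29)=15. stock: 29 - 15 = 14. total_sold = 85
  Event 11 (restock 14): 14 + 14 = 28
  Event 12 (restock 39): 28 + 39 = 67
  Event 13 (sale 7): sell min(7,67)=7. stock: 67 - 7 = 60. total_sold = 92
  Event 14 (restock 15): 60 + 15 = 75
Final: stock = 75, total_sold = 92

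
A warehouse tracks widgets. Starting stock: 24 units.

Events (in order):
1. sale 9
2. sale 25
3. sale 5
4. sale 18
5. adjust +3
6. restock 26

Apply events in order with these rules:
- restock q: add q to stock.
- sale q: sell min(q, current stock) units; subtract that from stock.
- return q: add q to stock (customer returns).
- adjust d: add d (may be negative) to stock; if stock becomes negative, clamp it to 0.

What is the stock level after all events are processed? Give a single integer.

Processing events:
Start: stock = 24
  Event 1 (sale 9): sell min(9,24)=9. stock: 24 - 9 = 15. total_sold = 9
  Event 2 (sale 25): sell min(25,15)=15. stock: 15 - 15 = 0. total_sold = 24
  Event 3 (sale 5): sell min(5,0)=0. stock: 0 - 0 = 0. total_sold = 24
  Event 4 (sale 18): sell min(18,0)=0. stock: 0 - 0 = 0. total_sold = 24
  Event 5 (adjust +3): 0 + 3 = 3
  Event 6 (restock 26): 3 + 26 = 29
Final: stock = 29, total_sold = 24

Answer: 29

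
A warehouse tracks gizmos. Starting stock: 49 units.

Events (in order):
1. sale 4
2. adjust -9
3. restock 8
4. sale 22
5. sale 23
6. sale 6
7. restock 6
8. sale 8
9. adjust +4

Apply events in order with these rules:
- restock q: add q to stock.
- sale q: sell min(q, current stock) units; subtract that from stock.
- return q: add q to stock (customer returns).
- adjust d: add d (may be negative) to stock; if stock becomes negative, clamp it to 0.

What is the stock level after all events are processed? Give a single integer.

Answer: 4

Derivation:
Processing events:
Start: stock = 49
  Event 1 (sale 4): sell min(4,49)=4. stock: 49 - 4 = 45. total_sold = 4
  Event 2 (adjust -9): 45 + -9 = 36
  Event 3 (restock 8): 36 + 8 = 44
  Event 4 (sale 22): sell min(22,44)=22. stock: 44 - 22 = 22. total_sold = 26
  Event 5 (sale 23): sell min(23,22)=22. stock: 22 - 22 = 0. total_sold = 48
  Event 6 (sale 6): sell min(6,0)=0. stock: 0 - 0 = 0. total_sold = 48
  Event 7 (restock 6): 0 + 6 = 6
  Event 8 (sale 8): sell min(8,6)=6. stock: 6 - 6 = 0. total_sold = 54
  Event 9 (adjust +4): 0 + 4 = 4
Final: stock = 4, total_sold = 54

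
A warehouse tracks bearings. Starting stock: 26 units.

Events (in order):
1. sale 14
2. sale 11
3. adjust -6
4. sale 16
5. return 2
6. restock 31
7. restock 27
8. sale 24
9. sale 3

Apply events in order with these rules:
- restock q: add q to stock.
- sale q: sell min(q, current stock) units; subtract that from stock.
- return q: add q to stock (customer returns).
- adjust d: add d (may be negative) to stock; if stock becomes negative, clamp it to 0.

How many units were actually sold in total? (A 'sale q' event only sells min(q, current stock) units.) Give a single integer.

Processing events:
Start: stock = 26
  Event 1 (sale 14): sell min(14,26)=14. stock: 26 - 14 = 12. total_sold = 14
  Event 2 (sale 11): sell min(11,12)=11. stock: 12 - 11 = 1. total_sold = 25
  Event 3 (adjust -6): 1 + -6 = 0 (clamped to 0)
  Event 4 (sale 16): sell min(16,0)=0. stock: 0 - 0 = 0. total_sold = 25
  Event 5 (return 2): 0 + 2 = 2
  Event 6 (restock 31): 2 + 31 = 33
  Event 7 (restock 27): 33 + 27 = 60
  Event 8 (sale 24): sell min(24,60)=24. stock: 60 - 24 = 36. total_sold = 49
  Event 9 (sale 3): sell min(3,36)=3. stock: 36 - 3 = 33. total_sold = 52
Final: stock = 33, total_sold = 52

Answer: 52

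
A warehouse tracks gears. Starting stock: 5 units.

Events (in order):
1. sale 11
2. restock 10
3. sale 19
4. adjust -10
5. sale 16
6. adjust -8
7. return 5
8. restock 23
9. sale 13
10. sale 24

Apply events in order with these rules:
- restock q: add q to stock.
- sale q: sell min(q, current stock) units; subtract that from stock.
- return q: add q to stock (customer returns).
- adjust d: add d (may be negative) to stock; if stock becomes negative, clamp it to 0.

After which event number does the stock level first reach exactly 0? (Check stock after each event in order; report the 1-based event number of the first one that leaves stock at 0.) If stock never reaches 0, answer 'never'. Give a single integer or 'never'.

Answer: 1

Derivation:
Processing events:
Start: stock = 5
  Event 1 (sale 11): sell min(11,5)=5. stock: 5 - 5 = 0. total_sold = 5
  Event 2 (restock 10): 0 + 10 = 10
  Event 3 (sale 19): sell min(19,10)=10. stock: 10 - 10 = 0. total_sold = 15
  Event 4 (adjust -10): 0 + -10 = 0 (clamped to 0)
  Event 5 (sale 16): sell min(16,0)=0. stock: 0 - 0 = 0. total_sold = 15
  Event 6 (adjust -8): 0 + -8 = 0 (clamped to 0)
  Event 7 (return 5): 0 + 5 = 5
  Event 8 (restock 23): 5 + 23 = 28
  Event 9 (sale 13): sell min(13,28)=13. stock: 28 - 13 = 15. total_sold = 28
  Event 10 (sale 24): sell min(24,15)=15. stock: 15 - 15 = 0. total_sold = 43
Final: stock = 0, total_sold = 43

First zero at event 1.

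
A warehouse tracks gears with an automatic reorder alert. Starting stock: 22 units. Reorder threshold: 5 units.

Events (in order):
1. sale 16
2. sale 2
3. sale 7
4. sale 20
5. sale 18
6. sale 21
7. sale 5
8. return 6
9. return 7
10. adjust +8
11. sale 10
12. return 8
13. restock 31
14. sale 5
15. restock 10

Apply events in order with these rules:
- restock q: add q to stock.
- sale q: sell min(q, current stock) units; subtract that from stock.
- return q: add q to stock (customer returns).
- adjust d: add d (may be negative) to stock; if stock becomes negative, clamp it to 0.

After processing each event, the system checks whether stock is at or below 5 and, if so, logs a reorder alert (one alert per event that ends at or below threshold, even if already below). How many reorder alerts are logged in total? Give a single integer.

Answer: 6

Derivation:
Processing events:
Start: stock = 22
  Event 1 (sale 16): sell min(16,22)=16. stock: 22 - 16 = 6. total_sold = 16
  Event 2 (sale 2): sell min(2,6)=2. stock: 6 - 2 = 4. total_sold = 18
  Event 3 (sale 7): sell min(7,4)=4. stock: 4 - 4 = 0. total_sold = 22
  Event 4 (sale 20): sell min(20,0)=0. stock: 0 - 0 = 0. total_sold = 22
  Event 5 (sale 18): sell min(18,0)=0. stock: 0 - 0 = 0. total_sold = 22
  Event 6 (sale 21): sell min(21,0)=0. stock: 0 - 0 = 0. total_sold = 22
  Event 7 (sale 5): sell min(5,0)=0. stock: 0 - 0 = 0. total_sold = 22
  Event 8 (return 6): 0 + 6 = 6
  Event 9 (return 7): 6 + 7 = 13
  Event 10 (adjust +8): 13 + 8 = 21
  Event 11 (sale 10): sell min(10,21)=10. stock: 21 - 10 = 11. total_sold = 32
  Event 12 (return 8): 11 + 8 = 19
  Event 13 (restock 31): 19 + 31 = 50
  Event 14 (sale 5): sell min(5,50)=5. stock: 50 - 5 = 45. total_sold = 37
  Event 15 (restock 10): 45 + 10 = 55
Final: stock = 55, total_sold = 37

Checking against threshold 5:
  After event 1: stock=6 > 5
  After event 2: stock=4 <= 5 -> ALERT
  After event 3: stock=0 <= 5 -> ALERT
  After event 4: stock=0 <= 5 -> ALERT
  After event 5: stock=0 <= 5 -> ALERT
  After event 6: stock=0 <= 5 -> ALERT
  After event 7: stock=0 <= 5 -> ALERT
  After event 8: stock=6 > 5
  After event 9: stock=13 > 5
  After event 10: stock=21 > 5
  After event 11: stock=11 > 5
  After event 12: stock=19 > 5
  After event 13: stock=50 > 5
  After event 14: stock=45 > 5
  After event 15: stock=55 > 5
Alert events: [2, 3, 4, 5, 6, 7]. Count = 6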